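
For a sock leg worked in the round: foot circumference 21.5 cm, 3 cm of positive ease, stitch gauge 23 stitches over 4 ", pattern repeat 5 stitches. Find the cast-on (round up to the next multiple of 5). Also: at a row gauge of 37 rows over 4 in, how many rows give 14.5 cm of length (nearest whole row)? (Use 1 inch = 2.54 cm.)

Cast on 60 stitches; work 53 rows.

Finished = 21.5 + 3 = 24.5 cm.
24.5 cm × 1/2.54 = 9.65 inches.
23/4 = 5.75 sts per in; 9.65 × 5.75 = 55.46 sts.
Next multiple of 5 → 60.
14.5 cm = 5.71 inches; × 9.25 = 52.81 → 53 rows.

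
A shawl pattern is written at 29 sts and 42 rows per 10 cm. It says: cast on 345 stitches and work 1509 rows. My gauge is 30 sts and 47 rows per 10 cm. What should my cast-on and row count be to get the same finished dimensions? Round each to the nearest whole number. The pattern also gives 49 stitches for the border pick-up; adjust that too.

Cast on 357 stitches; work 1689 rows; border pick-up 51 stitches.

Stitches: 345 × 30/29 = 356.90 → 357.
Rows: 1509 × 47/42 = 1688.64 → 1689.
border pick-up: 49 × 30/29 = 50.69 → 51.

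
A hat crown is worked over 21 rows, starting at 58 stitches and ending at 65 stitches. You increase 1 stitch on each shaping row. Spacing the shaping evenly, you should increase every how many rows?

Stitches to add: |65 − 58| = 7.
Shaping rows needed: 7 / 1 = 7.
21 rows / 7 = every 3 rows.

Increase every 3rd row.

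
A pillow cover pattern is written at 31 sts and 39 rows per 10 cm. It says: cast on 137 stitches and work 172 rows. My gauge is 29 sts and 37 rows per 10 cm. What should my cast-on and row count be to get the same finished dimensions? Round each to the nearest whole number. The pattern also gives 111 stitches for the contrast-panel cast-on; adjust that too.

Cast on 128 stitches; work 163 rows; contrast-panel cast-on 104 stitches.

Stitches: 137 × 29/31 = 128.16 → 128.
Rows: 172 × 37/39 = 163.18 → 163.
contrast-panel cast-on: 111 × 29/31 = 103.84 → 104.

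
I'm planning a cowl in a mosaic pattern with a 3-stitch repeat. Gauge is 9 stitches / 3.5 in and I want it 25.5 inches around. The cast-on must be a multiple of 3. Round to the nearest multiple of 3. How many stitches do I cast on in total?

9 / 3.5 = 2.571 sts per inch.
25.5 × 2.571 = 65.57 sts.
Nearest multiple of 3: 66.

CO 66 sts.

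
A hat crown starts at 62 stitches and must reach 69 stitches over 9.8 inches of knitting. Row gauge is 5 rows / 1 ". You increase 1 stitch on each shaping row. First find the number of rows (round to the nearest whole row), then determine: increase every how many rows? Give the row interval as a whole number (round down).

Rows = 9.8 × 5 = 49.0 → 49 rows.
Stitches to add: 7 → 7 shaping rows (at 1 st each).
49 / 7 = 7.00 → every 7 rows.

Increase every 7th row.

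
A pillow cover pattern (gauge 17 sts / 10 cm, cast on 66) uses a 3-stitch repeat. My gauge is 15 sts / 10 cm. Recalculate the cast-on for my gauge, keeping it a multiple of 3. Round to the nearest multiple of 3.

CO 57 sts.

66 × 15 / 17 = 58.24.
Nearest multiple of 3: 57.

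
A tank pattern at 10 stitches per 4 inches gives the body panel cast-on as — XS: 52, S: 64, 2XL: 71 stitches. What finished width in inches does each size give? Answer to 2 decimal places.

XS 20.80 inches; S 25.60 inches; 2XL 28.40 inches.

10/4 = 2.5 sts per in.
XS: 52 / 2.5 = 20.800 → 20.80 in.
S: 64 / 2.5 = 25.600 → 25.60 in.
2XL: 71 / 2.5 = 28.400 → 28.40 in.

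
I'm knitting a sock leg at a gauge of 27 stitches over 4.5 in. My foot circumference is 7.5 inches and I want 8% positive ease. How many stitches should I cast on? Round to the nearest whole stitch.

Finished = 7.5 × 1.08 = 8.10 in.
27 / 4.5 = 6 sts per inch.
8.10 × 6 = 48.60 sts.
→ 49 sts.

CO 49 sts.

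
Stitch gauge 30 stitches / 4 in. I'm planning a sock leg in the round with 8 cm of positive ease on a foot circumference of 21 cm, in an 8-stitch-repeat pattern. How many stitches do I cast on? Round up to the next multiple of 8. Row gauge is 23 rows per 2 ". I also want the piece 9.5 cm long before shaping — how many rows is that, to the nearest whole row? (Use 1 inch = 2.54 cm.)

Finished = 21 + 8 = 29 cm.
29 cm × 1/2.54 = 11.42 inches.
30/4 = 7.5 sts per in; 11.42 × 7.5 = 85.63 sts.
Next multiple of 8 → 88.
9.5 cm = 3.74 inches; × 11.5 = 43.01 → 43 rows.

Cast on 88 stitches; work 43 rows.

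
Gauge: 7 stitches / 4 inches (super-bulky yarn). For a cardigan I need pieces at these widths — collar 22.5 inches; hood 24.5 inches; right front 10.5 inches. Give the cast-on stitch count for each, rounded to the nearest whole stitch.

Rate = 7/4 = 1.75 sts per in.
collar: 22.5 × 1.75 = 39.38 → 39.
hood: 24.5 × 1.75 = 42.88 → 43.
right front: 10.5 × 1.75 = 18.38 → 18.

collar 39; hood 43; right front 18.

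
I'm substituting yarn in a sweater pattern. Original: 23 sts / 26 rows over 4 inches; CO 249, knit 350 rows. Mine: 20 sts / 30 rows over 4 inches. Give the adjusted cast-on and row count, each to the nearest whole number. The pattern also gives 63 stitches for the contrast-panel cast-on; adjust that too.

Stitches: 249 × 20/23 = 216.52 → 217.
Rows: 350 × 30/26 = 403.85 → 404.
contrast-panel cast-on: 63 × 20/23 = 54.78 → 55.

Cast on 217 stitches; work 404 rows; contrast-panel cast-on 55 stitches.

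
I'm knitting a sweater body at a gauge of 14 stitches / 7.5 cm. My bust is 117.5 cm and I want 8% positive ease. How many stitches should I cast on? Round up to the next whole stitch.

Finished = 117.5 × 1.08 = 126.90 cm.
14 / 7.5 = 1.867 sts per cm.
126.90 × 1.867 = 236.88 sts.
→ 237 sts.

CO 237 sts.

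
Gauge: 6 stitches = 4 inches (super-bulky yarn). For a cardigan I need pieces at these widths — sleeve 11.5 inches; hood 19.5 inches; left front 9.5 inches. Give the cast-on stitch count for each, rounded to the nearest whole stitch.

sleeve 17; hood 29; left front 14.

Rate = 6/4 = 1.5 sts per in.
sleeve: 11.5 × 1.5 = 17.25 → 17.
hood: 19.5 × 1.5 = 29.25 → 29.
left front: 9.5 × 1.5 = 14.25 → 14.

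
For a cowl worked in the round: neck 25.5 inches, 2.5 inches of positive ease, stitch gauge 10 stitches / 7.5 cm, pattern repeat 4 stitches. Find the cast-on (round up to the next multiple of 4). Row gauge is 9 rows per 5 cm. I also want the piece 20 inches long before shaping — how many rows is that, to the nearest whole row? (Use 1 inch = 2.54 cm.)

Finished = 25.5 + 2.5 = 28 inches.
28 inches × 2.54 = 71.12 cm.
10/7.5 = 1.333 sts per cm; 71.12 × 1.333 = 94.83 sts.
Next multiple of 4 → 96.
20 inches = 50.80 cm; × 1.8 = 91.44 → 91 rows.

Cast on 96 stitches; work 91 rows.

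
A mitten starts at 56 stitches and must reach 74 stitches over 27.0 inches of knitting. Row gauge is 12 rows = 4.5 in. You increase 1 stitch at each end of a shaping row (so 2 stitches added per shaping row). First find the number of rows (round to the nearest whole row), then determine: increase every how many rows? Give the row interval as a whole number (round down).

Rows = 27.0 × 2.667 = 72.0 → 72 rows.
Stitches to add: 18 → 9 shaping rows (at 2 st each).
72 / 9 = 8.00 → every 8 rows.

Increase every 8th row.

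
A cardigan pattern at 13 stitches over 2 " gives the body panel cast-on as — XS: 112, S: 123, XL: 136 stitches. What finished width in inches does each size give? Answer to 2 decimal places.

XS 17.23 inches; S 18.92 inches; XL 20.92 inches.

13/2 = 6.5 sts per in.
XS: 112 / 6.5 = 17.231 → 17.23 in.
S: 123 / 6.5 = 18.923 → 18.92 in.
XL: 136 / 6.5 = 20.923 → 20.92 in.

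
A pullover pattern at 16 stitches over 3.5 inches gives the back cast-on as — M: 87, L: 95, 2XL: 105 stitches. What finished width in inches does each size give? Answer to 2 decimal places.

M 19.03 inches; L 20.78 inches; 2XL 22.97 inches.

16/3.5 = 4.571 sts per in.
M: 87 / 4.571 = 19.031 → 19.03 in.
L: 95 / 4.571 = 20.781 → 20.78 in.
2XL: 105 / 4.571 = 22.969 → 22.97 in.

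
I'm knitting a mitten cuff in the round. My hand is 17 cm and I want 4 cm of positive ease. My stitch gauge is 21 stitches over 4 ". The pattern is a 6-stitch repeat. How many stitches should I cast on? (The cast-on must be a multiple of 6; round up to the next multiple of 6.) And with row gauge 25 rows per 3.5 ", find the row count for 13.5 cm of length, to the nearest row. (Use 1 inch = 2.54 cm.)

Cast on 48 stitches; work 38 rows.

Finished = 17 + 4 = 21 cm.
21 cm × 1/2.54 = 8.27 inches.
21/4 = 5.25 sts per in; 8.27 × 5.25 = 43.41 sts.
Next multiple of 6 → 48.
13.5 cm = 5.31 inches; × 7.143 = 37.96 → 38 rows.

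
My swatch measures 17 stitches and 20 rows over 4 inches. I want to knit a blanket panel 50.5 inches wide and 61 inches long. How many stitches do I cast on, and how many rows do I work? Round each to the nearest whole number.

Cast on 215 stitches and work 305 rows.

Stitch gauge = 17/4 = 4.25 sts/in; 50.5 × 4.25 = 214.62 → 215 sts.
Row gauge = 20/4 = 5 rows/in; 61 × 5 = 305.00 → 305 rows.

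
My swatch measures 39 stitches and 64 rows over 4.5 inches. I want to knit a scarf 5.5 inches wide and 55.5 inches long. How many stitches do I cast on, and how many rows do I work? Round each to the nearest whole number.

Stitch gauge = 39/4.5 = 8.667 sts/in; 5.5 × 8.667 = 47.67 → 48 sts.
Row gauge = 64/4.5 = 14.222 rows/in; 55.5 × 14.222 = 789.33 → 789 rows.

Cast on 48 stitches and work 789 rows.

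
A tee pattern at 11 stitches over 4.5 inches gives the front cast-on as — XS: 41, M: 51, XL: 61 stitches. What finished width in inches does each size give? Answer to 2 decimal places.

XS 16.77 inches; M 20.86 inches; XL 24.95 inches.

11/4.5 = 2.444 sts per in.
XS: 41 / 2.444 = 16.773 → 16.77 in.
M: 51 / 2.444 = 20.864 → 20.86 in.
XL: 61 / 2.444 = 24.955 → 24.95 in.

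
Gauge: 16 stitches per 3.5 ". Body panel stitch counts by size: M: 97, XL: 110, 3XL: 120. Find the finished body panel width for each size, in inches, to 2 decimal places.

16/3.5 = 4.571 sts per in.
M: 97 / 4.571 = 21.219 → 21.22 in.
XL: 110 / 4.571 = 24.062 → 24.06 in.
3XL: 120 / 4.571 = 26.250 → 26.25 in.

M 21.22 inches; XL 24.06 inches; 3XL 26.25 inches.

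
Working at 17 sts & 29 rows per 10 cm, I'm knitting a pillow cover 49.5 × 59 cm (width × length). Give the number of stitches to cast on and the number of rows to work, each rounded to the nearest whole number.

Stitch gauge = 17/10 = 1.7 sts/cm; 49.5 × 1.7 = 84.15 → 84 sts.
Row gauge = 29/10 = 2.9 rows/cm; 59 × 2.9 = 171.10 → 171 rows.

Cast on 84 stitches and work 171 rows.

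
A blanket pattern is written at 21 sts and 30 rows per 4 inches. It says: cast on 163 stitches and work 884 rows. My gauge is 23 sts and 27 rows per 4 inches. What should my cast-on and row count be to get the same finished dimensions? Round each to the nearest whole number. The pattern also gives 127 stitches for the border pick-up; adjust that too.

Cast on 179 stitches; work 796 rows; border pick-up 139 stitches.

Stitches: 163 × 23/21 = 178.52 → 179.
Rows: 884 × 27/30 = 795.60 → 796.
border pick-up: 127 × 23/21 = 139.10 → 139.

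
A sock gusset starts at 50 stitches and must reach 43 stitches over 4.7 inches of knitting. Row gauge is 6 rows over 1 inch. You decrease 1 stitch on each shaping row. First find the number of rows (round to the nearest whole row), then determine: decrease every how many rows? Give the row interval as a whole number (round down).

Rows = 4.7 × 6 = 28.2 → 28 rows.
Stitches to remove: 7 → 7 shaping rows (at 1 st each).
28 / 7 = 4.00 → every 4 rows.

Decrease every 4th row.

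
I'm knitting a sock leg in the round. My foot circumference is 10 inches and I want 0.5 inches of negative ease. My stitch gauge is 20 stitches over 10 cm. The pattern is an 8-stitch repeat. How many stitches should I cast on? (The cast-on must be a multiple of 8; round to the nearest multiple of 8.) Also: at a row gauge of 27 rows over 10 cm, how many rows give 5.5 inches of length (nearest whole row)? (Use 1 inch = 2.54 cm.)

Finished = 10 − 0.5 = 9.5 inches.
9.5 inches × 2.54 = 24.13 cm.
20/10 = 2 sts per cm; 24.13 × 2 = 48.26 sts.
Nearest multiple of 8 → 48.
5.5 inches = 13.97 cm; × 2.7 = 37.72 → 38 rows.

Cast on 48 stitches; work 38 rows.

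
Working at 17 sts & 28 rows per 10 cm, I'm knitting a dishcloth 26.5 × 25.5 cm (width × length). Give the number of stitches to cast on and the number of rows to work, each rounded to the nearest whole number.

Stitch gauge = 17/10 = 1.7 sts/cm; 26.5 × 1.7 = 45.05 → 45 sts.
Row gauge = 28/10 = 2.8 rows/cm; 25.5 × 2.8 = 71.40 → 71 rows.

Cast on 45 stitches and work 71 rows.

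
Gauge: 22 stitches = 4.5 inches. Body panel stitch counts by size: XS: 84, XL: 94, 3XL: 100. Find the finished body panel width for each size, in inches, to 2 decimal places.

XS 17.18 inches; XL 19.23 inches; 3XL 20.45 inches.

22/4.5 = 4.889 sts per in.
XS: 84 / 4.889 = 17.182 → 17.18 in.
XL: 94 / 4.889 = 19.227 → 19.23 in.
3XL: 100 / 4.889 = 20.455 → 20.45 in.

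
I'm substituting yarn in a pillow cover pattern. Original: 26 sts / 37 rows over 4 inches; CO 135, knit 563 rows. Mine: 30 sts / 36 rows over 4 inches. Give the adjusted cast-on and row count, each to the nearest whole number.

Cast on 156 stitches; work 548 rows.

Stitches: 135 × 30/26 = 155.77 → 156.
Rows: 563 × 36/37 = 547.78 → 548.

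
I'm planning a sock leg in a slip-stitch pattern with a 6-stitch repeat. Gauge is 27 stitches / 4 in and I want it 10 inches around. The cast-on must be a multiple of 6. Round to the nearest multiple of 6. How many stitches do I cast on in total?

27 / 4 = 6.75 sts per inch.
10 × 6.75 = 67.50 sts.
Nearest multiple of 6: 66.

Cast on 66 stitches.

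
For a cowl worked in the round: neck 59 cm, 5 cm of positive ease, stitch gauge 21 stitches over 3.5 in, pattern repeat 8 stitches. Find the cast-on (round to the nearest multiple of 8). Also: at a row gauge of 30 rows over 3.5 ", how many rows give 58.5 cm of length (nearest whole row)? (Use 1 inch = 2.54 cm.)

Cast on 152 stitches; work 197 rows.

Finished = 59 + 5 = 64 cm.
64 cm × 1/2.54 = 25.20 inches.
21/3.5 = 6 sts per in; 25.20 × 6 = 151.18 sts.
Nearest multiple of 8 → 152.
58.5 cm = 23.03 inches; × 8.571 = 197.41 → 197 rows.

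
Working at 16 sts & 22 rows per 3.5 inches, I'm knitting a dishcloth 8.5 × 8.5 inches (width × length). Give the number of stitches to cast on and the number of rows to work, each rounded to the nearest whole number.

Cast on 39 stitches and work 53 rows.

Stitch gauge = 16/3.5 = 4.571 sts/in; 8.5 × 4.571 = 38.86 → 39 sts.
Row gauge = 22/3.5 = 6.286 rows/in; 8.5 × 6.286 = 53.43 → 53 rows.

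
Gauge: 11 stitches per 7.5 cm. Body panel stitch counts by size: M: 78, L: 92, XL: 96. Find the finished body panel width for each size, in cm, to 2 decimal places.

11/7.5 = 1.467 sts per cm.
M: 78 / 1.467 = 53.182 → 53.18 cm.
L: 92 / 1.467 = 62.727 → 62.73 cm.
XL: 96 / 1.467 = 65.455 → 65.45 cm.

M 53.18 cm; L 62.73 cm; XL 65.45 cm.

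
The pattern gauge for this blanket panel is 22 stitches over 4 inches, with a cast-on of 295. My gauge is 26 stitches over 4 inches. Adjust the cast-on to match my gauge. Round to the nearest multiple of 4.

Scale factor = 26 / 22 = 1.182.
295 × 26 / 22 = 348.64 sts.
→ 348 sts.

Cast on 348 stitches.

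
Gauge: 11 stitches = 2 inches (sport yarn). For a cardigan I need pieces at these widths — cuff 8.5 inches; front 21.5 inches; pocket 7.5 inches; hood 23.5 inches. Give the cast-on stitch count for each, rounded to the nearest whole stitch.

cuff 47; front 118; pocket 41; hood 129.

Rate = 11/2 = 5.5 sts per in.
cuff: 8.5 × 5.5 = 46.75 → 47.
front: 21.5 × 5.5 = 118.25 → 118.
pocket: 7.5 × 5.5 = 41.25 → 41.
hood: 23.5 × 5.5 = 129.25 → 129.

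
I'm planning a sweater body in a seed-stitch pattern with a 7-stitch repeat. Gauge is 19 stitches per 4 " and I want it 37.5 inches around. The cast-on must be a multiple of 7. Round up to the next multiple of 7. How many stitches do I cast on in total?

19 / 4 = 4.75 sts per inch.
37.5 × 4.75 = 178.12 sts.
Next multiple of 7: 182.

CO 182 sts.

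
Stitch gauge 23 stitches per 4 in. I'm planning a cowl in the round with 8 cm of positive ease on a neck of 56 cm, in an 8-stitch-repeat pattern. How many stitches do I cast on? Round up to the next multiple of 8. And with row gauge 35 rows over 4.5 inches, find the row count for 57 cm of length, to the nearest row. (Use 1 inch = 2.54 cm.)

Finished = 56 + 8 = 64 cm.
64 cm × 1/2.54 = 25.20 inches.
23/4 = 5.75 sts per in; 25.20 × 5.75 = 144.88 sts.
Next multiple of 8 → 152.
57 cm = 22.44 inches; × 7.778 = 174.54 → 175 rows.

Cast on 152 stitches; work 175 rows.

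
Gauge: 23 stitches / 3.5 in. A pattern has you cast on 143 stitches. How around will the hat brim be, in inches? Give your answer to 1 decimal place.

21.8 inches.

23 stitches / 3.5 inch = 6.571 stitches per inch.
143 / 6.571 = 21.76 inches.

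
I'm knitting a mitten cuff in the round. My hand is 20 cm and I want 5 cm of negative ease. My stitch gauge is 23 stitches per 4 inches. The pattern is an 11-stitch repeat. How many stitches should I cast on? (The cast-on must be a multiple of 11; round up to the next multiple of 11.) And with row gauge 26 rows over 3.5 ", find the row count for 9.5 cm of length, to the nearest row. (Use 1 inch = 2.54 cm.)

Cast on 44 stitches; work 28 rows.

Finished = 20 − 5 = 15 cm.
15 cm × 1/2.54 = 5.91 inches.
23/4 = 5.75 sts per in; 5.91 × 5.75 = 33.96 sts.
Next multiple of 11 → 44.
9.5 cm = 3.74 inches; × 7.429 = 27.78 → 28 rows.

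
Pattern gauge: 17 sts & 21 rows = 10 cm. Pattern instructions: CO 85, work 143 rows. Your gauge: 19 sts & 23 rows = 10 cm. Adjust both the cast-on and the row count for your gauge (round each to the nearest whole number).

Stitches: 85 × 19/17 = 95.00 → 95.
Rows: 143 × 23/21 = 156.62 → 157.

Cast on 95 stitches; work 157 rows.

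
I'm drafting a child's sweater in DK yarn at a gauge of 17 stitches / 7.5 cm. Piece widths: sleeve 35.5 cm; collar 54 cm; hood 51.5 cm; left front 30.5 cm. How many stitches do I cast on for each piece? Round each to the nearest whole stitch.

Rate = 17/7.5 = 2.267 sts per cm.
sleeve: 35.5 × 2.267 = 80.47 → 80.
collar: 54 × 2.267 = 122.40 → 122.
hood: 51.5 × 2.267 = 116.73 → 117.
left front: 30.5 × 2.267 = 69.13 → 69.

sleeve 80; collar 122; hood 117; left front 69.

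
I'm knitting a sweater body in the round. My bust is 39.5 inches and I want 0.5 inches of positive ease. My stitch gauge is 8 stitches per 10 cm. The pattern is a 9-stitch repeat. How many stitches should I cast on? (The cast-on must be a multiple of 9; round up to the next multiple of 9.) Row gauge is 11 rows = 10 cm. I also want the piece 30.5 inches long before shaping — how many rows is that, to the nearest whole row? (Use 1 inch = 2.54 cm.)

Finished = 39.5 + 0.5 = 40 inches.
40 inches × 2.54 = 101.60 cm.
8/10 = 0.8 sts per cm; 101.60 × 0.8 = 81.28 sts.
Next multiple of 9 → 90.
30.5 inches = 77.47 cm; × 1.1 = 85.22 → 85 rows.

Cast on 90 stitches; work 85 rows.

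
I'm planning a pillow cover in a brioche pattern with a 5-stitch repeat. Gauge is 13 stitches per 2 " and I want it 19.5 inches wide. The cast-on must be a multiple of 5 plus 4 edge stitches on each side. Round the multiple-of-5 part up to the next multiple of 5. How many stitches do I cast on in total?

13 / 2 = 6.5 sts per inch.
19.5 × 6.5 = 126.75 sts.
Less 8 edge sts → 118.75 for the repeat.
Next multiple of 5: 120.
Add back 8 edge sts → 128.

Cast on 128 stitches.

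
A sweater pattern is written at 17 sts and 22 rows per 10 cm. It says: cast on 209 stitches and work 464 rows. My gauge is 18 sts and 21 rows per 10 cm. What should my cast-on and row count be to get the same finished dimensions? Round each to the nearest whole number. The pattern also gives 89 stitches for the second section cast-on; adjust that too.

Cast on 221 stitches; work 443 rows; second section cast-on 94 stitches.

Stitches: 209 × 18/17 = 221.29 → 221.
Rows: 464 × 21/22 = 442.91 → 443.
second section cast-on: 89 × 18/17 = 94.24 → 94.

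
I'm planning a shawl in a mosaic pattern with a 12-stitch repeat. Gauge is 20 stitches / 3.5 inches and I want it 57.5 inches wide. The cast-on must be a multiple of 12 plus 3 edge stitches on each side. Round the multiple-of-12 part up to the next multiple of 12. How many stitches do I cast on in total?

CO 330 sts.

20 / 3.5 = 5.714 sts per inch.
57.5 × 5.714 = 328.57 sts.
Less 6 edge sts → 322.57 for the repeat.
Next multiple of 12: 324.
Add back 6 edge sts → 330.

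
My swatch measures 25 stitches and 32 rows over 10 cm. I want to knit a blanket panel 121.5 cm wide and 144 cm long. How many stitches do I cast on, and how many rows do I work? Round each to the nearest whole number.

Cast on 304 stitches and work 461 rows.

Stitch gauge = 25/10 = 2.5 sts/cm; 121.5 × 2.5 = 303.75 → 304 sts.
Row gauge = 32/10 = 3.2 rows/cm; 144 × 3.2 = 460.80 → 461 rows.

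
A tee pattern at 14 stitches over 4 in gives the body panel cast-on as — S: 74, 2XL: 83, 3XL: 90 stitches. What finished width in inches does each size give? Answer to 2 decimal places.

14/4 = 3.5 sts per in.
S: 74 / 3.5 = 21.143 → 21.14 in.
2XL: 83 / 3.5 = 23.714 → 23.71 in.
3XL: 90 / 3.5 = 25.714 → 25.71 in.

S 21.14 inches; 2XL 23.71 inches; 3XL 25.71 inches.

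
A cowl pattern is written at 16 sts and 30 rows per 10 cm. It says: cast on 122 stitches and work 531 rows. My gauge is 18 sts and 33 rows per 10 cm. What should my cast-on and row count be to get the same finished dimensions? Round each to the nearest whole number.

Cast on 137 stitches; work 584 rows.

Stitches: 122 × 18/16 = 137.25 → 137.
Rows: 531 × 33/30 = 584.10 → 584.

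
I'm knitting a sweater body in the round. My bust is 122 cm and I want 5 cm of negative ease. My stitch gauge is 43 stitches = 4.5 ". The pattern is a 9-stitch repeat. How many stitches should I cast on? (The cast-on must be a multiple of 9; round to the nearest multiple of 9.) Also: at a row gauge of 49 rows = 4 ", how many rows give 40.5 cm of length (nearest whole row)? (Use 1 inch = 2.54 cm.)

Cast on 441 stitches; work 195 rows.

Finished = 122 − 5 = 117 cm.
117 cm × 1/2.54 = 46.06 inches.
43/4.5 = 9.556 sts per in; 46.06 × 9.556 = 440.16 sts.
Nearest multiple of 9 → 441.
40.5 cm = 15.94 inches; × 12.25 = 195.32 → 195 rows.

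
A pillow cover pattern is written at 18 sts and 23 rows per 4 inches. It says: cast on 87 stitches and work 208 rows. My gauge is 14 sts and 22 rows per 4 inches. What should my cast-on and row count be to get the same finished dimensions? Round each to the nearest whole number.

Stitches: 87 × 14/18 = 67.67 → 68.
Rows: 208 × 22/23 = 198.96 → 199.

Cast on 68 stitches; work 199 rows.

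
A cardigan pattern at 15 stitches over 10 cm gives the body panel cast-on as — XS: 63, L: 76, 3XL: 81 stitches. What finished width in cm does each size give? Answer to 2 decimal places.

15/10 = 1.5 sts per cm.
XS: 63 / 1.5 = 42.000 → 42.00 cm.
L: 76 / 1.5 = 50.667 → 50.67 cm.
3XL: 81 / 1.5 = 54.000 → 54.00 cm.

XS 42.00 cm; L 50.67 cm; 3XL 54.00 cm.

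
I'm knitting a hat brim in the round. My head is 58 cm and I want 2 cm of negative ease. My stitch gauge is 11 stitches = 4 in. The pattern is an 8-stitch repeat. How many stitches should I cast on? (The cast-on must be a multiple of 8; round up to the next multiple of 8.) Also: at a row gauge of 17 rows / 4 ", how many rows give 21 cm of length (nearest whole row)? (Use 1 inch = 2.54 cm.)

Finished = 58 − 2 = 56 cm.
56 cm × 1/2.54 = 22.05 inches.
11/4 = 2.75 sts per in; 22.05 × 2.75 = 60.63 sts.
Next multiple of 8 → 64.
21 cm = 8.27 inches; × 4.25 = 35.14 → 35 rows.

Cast on 64 stitches; work 35 rows.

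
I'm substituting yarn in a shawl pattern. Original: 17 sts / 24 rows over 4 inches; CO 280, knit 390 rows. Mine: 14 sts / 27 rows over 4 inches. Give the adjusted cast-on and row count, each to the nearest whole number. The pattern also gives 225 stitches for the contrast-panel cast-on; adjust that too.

Stitches: 280 × 14/17 = 230.59 → 231.
Rows: 390 × 27/24 = 438.75 → 439.
contrast-panel cast-on: 225 × 14/17 = 185.29 → 185.

Cast on 231 stitches; work 439 rows; contrast-panel cast-on 185 stitches.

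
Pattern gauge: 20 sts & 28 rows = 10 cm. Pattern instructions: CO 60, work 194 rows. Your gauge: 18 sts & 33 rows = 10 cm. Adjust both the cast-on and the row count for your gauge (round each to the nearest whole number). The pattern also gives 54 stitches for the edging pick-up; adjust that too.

Stitches: 60 × 18/20 = 54.00 → 54.
Rows: 194 × 33/28 = 228.64 → 229.
edging pick-up: 54 × 18/20 = 48.60 → 49.

Cast on 54 stitches; work 229 rows; edging pick-up 49 stitches.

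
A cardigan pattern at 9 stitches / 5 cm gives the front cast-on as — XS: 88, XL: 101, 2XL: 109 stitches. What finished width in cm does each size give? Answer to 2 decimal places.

XS 48.89 cm; XL 56.11 cm; 2XL 60.56 cm.

9/5 = 1.8 sts per cm.
XS: 88 / 1.8 = 48.889 → 48.89 cm.
XL: 101 / 1.8 = 56.111 → 56.11 cm.
2XL: 109 / 1.8 = 60.556 → 60.56 cm.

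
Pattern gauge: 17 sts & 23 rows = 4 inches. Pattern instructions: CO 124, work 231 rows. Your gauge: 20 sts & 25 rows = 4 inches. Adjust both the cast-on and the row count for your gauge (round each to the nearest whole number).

Stitches: 124 × 20/17 = 145.88 → 146.
Rows: 231 × 25/23 = 251.09 → 251.

Cast on 146 stitches; work 251 rows.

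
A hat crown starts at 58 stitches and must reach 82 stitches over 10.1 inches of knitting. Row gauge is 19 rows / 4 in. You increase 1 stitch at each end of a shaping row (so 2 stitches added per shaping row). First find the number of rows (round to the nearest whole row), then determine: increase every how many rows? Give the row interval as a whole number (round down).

Rows = 10.1 × 4.75 = 48.0 → 48 rows.
Stitches to add: 24 → 12 shaping rows (at 2 st each).
48 / 12 = 4.00 → every 4 rows.

Increase every 4th row.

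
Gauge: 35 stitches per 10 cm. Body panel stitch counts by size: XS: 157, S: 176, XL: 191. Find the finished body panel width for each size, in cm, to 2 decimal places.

XS 44.86 cm; S 50.29 cm; XL 54.57 cm.

35/10 = 3.5 sts per cm.
XS: 157 / 3.5 = 44.857 → 44.86 cm.
S: 176 / 3.5 = 50.286 → 50.29 cm.
XL: 191 / 3.5 = 54.571 → 54.57 cm.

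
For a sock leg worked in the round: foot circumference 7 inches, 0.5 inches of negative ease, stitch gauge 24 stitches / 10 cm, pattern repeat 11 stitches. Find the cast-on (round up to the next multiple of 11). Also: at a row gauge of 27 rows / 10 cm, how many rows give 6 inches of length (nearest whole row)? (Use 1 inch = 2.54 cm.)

Cast on 44 stitches; work 41 rows.

Finished = 7 − 0.5 = 6.5 inches.
6.5 inches × 2.54 = 16.51 cm.
24/10 = 2.4 sts per cm; 16.51 × 2.4 = 39.62 sts.
Next multiple of 11 → 44.
6 inches = 15.24 cm; × 2.7 = 41.15 → 41 rows.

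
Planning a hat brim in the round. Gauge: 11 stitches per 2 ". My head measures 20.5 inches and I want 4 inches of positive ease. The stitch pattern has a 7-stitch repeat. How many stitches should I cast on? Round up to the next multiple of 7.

Finished = 20.5 + 4 = 24.5 inches.
11 / 2 = 5.5 sts/in.
24.5 × 5.5 = 134.75 sts.
Next multiple of 7: 140.

140 stitches.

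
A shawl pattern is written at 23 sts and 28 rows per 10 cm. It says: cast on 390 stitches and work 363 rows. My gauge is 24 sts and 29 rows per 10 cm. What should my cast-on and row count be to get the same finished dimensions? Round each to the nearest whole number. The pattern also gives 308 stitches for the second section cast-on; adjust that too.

Cast on 407 stitches; work 376 rows; second section cast-on 321 stitches.

Stitches: 390 × 24/23 = 406.96 → 407.
Rows: 363 × 29/28 = 375.96 → 376.
second section cast-on: 308 × 24/23 = 321.39 → 321.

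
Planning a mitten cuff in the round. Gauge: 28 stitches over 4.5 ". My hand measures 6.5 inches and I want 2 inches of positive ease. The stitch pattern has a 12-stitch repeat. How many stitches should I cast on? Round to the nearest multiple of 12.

Finished = 6.5 + 2 = 8.5 inches.
28 / 4.5 = 6.222 sts/in.
8.5 × 6.222 = 52.89 sts.
Nearest multiple of 12: 48.

Cast on 48 stitches.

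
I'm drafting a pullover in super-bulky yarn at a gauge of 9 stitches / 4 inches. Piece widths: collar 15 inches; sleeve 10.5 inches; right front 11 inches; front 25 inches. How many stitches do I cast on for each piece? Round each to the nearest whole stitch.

collar 34; sleeve 24; right front 25; front 56.

Rate = 9/4 = 2.25 sts per in.
collar: 15 × 2.25 = 33.75 → 34.
sleeve: 10.5 × 2.25 = 23.62 → 24.
right front: 11 × 2.25 = 24.75 → 25.
front: 25 × 2.25 = 56.25 → 56.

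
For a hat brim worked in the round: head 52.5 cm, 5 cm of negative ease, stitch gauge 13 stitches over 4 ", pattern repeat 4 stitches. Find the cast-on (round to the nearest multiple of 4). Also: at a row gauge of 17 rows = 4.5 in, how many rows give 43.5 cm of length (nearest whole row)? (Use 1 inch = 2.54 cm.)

Finished = 52.5 − 5 = 47.5 cm.
47.5 cm × 1/2.54 = 18.70 inches.
13/4 = 3.25 sts per in; 18.70 × 3.25 = 60.78 sts.
Nearest multiple of 4 → 60.
43.5 cm = 17.13 inches; × 3.778 = 64.70 → 65 rows.

Cast on 60 stitches; work 65 rows.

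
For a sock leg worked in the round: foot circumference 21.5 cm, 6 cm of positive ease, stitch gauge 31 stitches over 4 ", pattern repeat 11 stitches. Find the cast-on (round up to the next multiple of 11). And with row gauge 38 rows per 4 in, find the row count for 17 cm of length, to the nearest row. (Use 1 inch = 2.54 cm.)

Cast on 88 stitches; work 64 rows.

Finished = 21.5 + 6 = 27.5 cm.
27.5 cm × 1/2.54 = 10.83 inches.
31/4 = 7.75 sts per in; 10.83 × 7.75 = 83.91 sts.
Next multiple of 11 → 88.
17 cm = 6.69 inches; × 9.5 = 63.58 → 64 rows.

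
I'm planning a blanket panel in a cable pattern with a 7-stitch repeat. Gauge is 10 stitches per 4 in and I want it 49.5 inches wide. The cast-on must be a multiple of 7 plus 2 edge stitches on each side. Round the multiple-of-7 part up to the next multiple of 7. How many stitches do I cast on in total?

10 / 4 = 2.5 sts per inch.
49.5 × 2.5 = 123.75 sts.
Less 4 edge sts → 119.75 for the repeat.
Next multiple of 7: 126.
Add back 4 edge sts → 130.

130 stitches.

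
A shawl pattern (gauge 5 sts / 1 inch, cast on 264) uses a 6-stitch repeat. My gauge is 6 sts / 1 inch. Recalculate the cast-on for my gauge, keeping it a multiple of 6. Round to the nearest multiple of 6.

CO 318 sts.

264 × 6 / 5 = 316.80.
Nearest multiple of 6: 318.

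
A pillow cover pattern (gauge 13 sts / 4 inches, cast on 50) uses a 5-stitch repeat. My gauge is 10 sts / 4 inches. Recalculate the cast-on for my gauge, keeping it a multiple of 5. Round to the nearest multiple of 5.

50 × 10 / 13 = 38.46.
Nearest multiple of 5: 40.

40 stitches.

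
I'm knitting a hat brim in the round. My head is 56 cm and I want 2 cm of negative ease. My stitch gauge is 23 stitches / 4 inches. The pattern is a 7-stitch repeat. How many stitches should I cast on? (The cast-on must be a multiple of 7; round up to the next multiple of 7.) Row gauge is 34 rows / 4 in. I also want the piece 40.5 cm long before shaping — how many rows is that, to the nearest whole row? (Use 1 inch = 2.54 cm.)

Cast on 126 stitches; work 136 rows.

Finished = 56 − 2 = 54 cm.
54 cm × 1/2.54 = 21.26 inches.
23/4 = 5.75 sts per in; 21.26 × 5.75 = 122.24 sts.
Next multiple of 7 → 126.
40.5 cm = 15.94 inches; × 8.5 = 135.53 → 136 rows.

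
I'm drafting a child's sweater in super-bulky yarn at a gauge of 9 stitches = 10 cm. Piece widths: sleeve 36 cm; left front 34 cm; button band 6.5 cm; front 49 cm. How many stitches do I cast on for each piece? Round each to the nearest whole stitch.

Rate = 9/10 = 0.9 sts per cm.
sleeve: 36 × 0.9 = 32.40 → 32.
left front: 34 × 0.9 = 30.60 → 31.
button band: 6.5 × 0.9 = 5.85 → 6.
front: 49 × 0.9 = 44.10 → 44.

sleeve 32; left front 31; button band 6; front 44.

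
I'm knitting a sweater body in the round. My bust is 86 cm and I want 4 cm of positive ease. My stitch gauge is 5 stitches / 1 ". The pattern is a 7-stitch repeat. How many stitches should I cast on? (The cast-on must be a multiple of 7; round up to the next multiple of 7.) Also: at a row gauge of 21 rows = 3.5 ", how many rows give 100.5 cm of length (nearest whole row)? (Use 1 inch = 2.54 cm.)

Cast on 182 stitches; work 237 rows.

Finished = 86 + 4 = 90 cm.
90 cm × 1/2.54 = 35.43 inches.
5/1 = 5 sts per in; 35.43 × 5 = 177.17 sts.
Next multiple of 7 → 182.
100.5 cm = 39.57 inches; × 6 = 237.40 → 237 rows.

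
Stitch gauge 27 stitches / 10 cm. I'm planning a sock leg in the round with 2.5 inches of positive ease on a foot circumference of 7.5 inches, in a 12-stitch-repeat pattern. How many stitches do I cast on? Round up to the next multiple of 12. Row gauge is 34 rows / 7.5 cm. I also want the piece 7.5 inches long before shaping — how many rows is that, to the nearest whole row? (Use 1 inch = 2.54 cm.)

Cast on 72 stitches; work 86 rows.

Finished = 7.5 + 2.5 = 10 inches.
10 inches × 2.54 = 25.40 cm.
27/10 = 2.7 sts per cm; 25.40 × 2.7 = 68.58 sts.
Next multiple of 12 → 72.
7.5 inches = 19.05 cm; × 4.533 = 86.36 → 86 rows.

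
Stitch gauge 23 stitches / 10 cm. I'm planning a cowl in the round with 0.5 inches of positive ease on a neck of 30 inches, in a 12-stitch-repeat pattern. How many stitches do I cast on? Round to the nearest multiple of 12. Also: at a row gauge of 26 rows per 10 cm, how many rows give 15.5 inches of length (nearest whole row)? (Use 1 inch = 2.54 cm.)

Finished = 30 + 0.5 = 30.5 inches.
30.5 inches × 2.54 = 77.47 cm.
23/10 = 2.3 sts per cm; 77.47 × 2.3 = 178.18 sts.
Nearest multiple of 12 → 180.
15.5 inches = 39.37 cm; × 2.6 = 102.36 → 102 rows.

Cast on 180 stitches; work 102 rows.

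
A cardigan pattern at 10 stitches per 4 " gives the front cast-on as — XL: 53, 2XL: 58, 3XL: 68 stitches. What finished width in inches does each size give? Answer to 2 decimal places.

10/4 = 2.5 sts per in.
XL: 53 / 2.5 = 21.200 → 21.20 in.
2XL: 58 / 2.5 = 23.200 → 23.20 in.
3XL: 68 / 2.5 = 27.200 → 27.20 in.

XL 21.20 inches; 2XL 23.20 inches; 3XL 27.20 inches.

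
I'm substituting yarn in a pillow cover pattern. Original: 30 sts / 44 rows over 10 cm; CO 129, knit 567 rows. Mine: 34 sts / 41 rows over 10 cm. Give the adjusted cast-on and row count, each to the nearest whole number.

Cast on 146 stitches; work 528 rows.

Stitches: 129 × 34/30 = 146.20 → 146.
Rows: 567 × 41/44 = 528.34 → 528.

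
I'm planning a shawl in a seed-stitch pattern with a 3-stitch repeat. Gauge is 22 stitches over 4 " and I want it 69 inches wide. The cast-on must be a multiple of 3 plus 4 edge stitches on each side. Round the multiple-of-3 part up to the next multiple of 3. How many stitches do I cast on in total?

22 / 4 = 5.5 sts per inch.
69 × 5.5 = 379.50 sts.
Less 8 edge sts → 371.50 for the repeat.
Next multiple of 3: 372.
Add back 8 edge sts → 380.

Cast on 380 stitches.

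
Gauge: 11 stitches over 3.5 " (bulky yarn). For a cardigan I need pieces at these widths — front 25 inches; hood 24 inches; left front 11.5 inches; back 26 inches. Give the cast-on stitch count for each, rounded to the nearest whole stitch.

front 79; hood 75; left front 36; back 82.

Rate = 11/3.5 = 3.143 sts per in.
front: 25 × 3.143 = 78.57 → 79.
hood: 24 × 3.143 = 75.43 → 75.
left front: 11.5 × 3.143 = 36.14 → 36.
back: 26 × 3.143 = 81.71 → 82.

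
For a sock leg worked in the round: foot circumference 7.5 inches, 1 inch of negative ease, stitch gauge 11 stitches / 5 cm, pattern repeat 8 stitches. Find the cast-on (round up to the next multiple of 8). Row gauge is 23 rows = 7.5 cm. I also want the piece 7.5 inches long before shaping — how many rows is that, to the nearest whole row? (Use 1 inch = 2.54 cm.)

Finished = 7.5 − 1 = 6.5 inches.
6.5 inches × 2.54 = 16.51 cm.
11/5 = 2.2 sts per cm; 16.51 × 2.2 = 36.32 sts.
Next multiple of 8 → 40.
7.5 inches = 19.05 cm; × 3.067 = 58.42 → 58 rows.

Cast on 40 stitches; work 58 rows.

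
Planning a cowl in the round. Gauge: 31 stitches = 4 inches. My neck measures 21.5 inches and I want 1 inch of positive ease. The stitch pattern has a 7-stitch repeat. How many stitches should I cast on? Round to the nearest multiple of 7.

Finished = 21.5 + 1 = 22.5 inches.
31 / 4 = 7.75 sts/in.
22.5 × 7.75 = 174.38 sts.
Nearest multiple of 7: 175.

175 stitches.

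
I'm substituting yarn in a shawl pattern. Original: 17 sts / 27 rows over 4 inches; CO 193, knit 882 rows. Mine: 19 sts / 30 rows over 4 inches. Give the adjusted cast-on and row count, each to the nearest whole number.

Stitches: 193 × 19/17 = 215.71 → 216.
Rows: 882 × 30/27 = 980.00 → 980.

Cast on 216 stitches; work 980 rows.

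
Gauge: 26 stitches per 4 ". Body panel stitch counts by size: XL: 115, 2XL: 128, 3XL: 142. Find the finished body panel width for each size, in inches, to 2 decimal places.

XL 17.69 inches; 2XL 19.69 inches; 3XL 21.85 inches.

26/4 = 6.5 sts per in.
XL: 115 / 6.5 = 17.692 → 17.69 in.
2XL: 128 / 6.5 = 19.692 → 19.69 in.
3XL: 142 / 6.5 = 21.846 → 21.85 in.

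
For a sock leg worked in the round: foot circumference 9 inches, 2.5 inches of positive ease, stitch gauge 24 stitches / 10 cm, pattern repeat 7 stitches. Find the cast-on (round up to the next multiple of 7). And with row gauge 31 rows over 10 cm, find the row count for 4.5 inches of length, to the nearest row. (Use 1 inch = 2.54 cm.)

Cast on 77 stitches; work 35 rows.

Finished = 9 + 2.5 = 11.5 inches.
11.5 inches × 2.54 = 29.21 cm.
24/10 = 2.4 sts per cm; 29.21 × 2.4 = 70.10 sts.
Next multiple of 7 → 77.
4.5 inches = 11.43 cm; × 3.1 = 35.43 → 35 rows.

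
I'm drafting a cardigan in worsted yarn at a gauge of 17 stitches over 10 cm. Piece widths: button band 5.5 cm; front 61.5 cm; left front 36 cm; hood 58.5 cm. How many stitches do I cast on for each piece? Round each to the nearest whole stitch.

Rate = 17/10 = 1.7 sts per cm.
button band: 5.5 × 1.7 = 9.35 → 9.
front: 61.5 × 1.7 = 104.55 → 105.
left front: 36 × 1.7 = 61.20 → 61.
hood: 58.5 × 1.7 = 99.45 → 99.

button band 9; front 105; left front 61; hood 99.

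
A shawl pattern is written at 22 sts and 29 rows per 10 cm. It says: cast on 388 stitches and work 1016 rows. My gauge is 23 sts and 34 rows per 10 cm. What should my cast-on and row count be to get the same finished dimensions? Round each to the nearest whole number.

Cast on 406 stitches; work 1191 rows.

Stitches: 388 × 23/22 = 405.64 → 406.
Rows: 1016 × 34/29 = 1191.17 → 1191.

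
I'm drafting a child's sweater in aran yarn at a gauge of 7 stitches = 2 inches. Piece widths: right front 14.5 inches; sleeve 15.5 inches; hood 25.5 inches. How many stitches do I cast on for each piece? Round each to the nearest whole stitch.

Rate = 7/2 = 3.5 sts per in.
right front: 14.5 × 3.5 = 50.75 → 51.
sleeve: 15.5 × 3.5 = 54.25 → 54.
hood: 25.5 × 3.5 = 89.25 → 89.

right front 51; sleeve 54; hood 89.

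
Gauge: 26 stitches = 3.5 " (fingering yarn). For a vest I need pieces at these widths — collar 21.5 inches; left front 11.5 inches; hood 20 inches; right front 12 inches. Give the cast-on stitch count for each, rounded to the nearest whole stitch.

collar 160; left front 85; hood 149; right front 89.

Rate = 26/3.5 = 7.429 sts per in.
collar: 21.5 × 7.429 = 159.71 → 160.
left front: 11.5 × 7.429 = 85.43 → 85.
hood: 20 × 7.429 = 148.57 → 149.
right front: 12 × 7.429 = 89.14 → 89.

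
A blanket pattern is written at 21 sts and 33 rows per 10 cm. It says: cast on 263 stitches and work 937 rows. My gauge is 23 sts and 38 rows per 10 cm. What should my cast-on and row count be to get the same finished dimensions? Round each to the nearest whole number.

Stitches: 263 × 23/21 = 288.05 → 288.
Rows: 937 × 38/33 = 1078.97 → 1079.

Cast on 288 stitches; work 1079 rows.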